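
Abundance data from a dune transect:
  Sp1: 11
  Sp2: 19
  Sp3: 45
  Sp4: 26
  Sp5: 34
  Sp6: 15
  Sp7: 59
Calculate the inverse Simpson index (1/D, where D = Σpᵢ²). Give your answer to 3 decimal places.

5.430

Total N = 11+19+45+26+34+15+59 = 209, so the proportions are 0.0526316, 0.0909091, 0.215311, 0.1244019, 0.1626794, 0.0717703, 0.2822967 (working shown to 7 dp, full precision carried).
D = 0.0526316² + 0.0909091² + 0.215311² + 0.1244019² + 0.1626794² + 0.0717703² + 0.2822967² = 0.0027701 + 0.0082645 + 0.0463588 + 0.0154758 + 0.0264646 + 0.0051510 + 0.0796914 = 0.1841762.
So 1/D = 5.42958, i.e. 5.430 to 3 decimal places.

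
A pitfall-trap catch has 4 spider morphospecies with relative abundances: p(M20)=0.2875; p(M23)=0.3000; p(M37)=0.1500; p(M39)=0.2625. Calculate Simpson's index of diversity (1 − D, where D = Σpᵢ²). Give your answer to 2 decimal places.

D = 0.2875² + 0.3² + 0.15² + 0.2625² = 0.0827 + 0.0900 + 0.0225 + 0.0689 = 0.2641 (working shown to 4 dp, full precision carried).
So 1 − D = 0.7359, i.e. 0.74 to 2 decimal places.

0.74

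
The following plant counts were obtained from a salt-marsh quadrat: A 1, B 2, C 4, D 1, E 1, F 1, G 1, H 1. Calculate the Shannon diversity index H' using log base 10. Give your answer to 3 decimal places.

Total N = 1+2+4+1+1+1+1+1 = 12, so the proportions are 0.08333, 0.16667, 0.33333, 0.08333, 0.08333, 0.08333, 0.08333, 0.08333 (working shown to 5 dp, full precision carried).
Each pᵢ log₁₀ pᵢ term: 0.08333×(-1.07918)=-0.08993, 0.16667×(-0.77815)=-0.12969, 0.33333×(-0.47712)=-0.15904, 0.08333×(-1.07918)=-0.08993, 0.08333×(-1.07918)=-0.08993, 0.08333×(-1.07918)=-0.08993, 0.08333×(-1.07918)=-0.08993, 0.08333×(-1.07918)=-0.08993.
Sum = -0.82832, so H' = 0.828.

0.828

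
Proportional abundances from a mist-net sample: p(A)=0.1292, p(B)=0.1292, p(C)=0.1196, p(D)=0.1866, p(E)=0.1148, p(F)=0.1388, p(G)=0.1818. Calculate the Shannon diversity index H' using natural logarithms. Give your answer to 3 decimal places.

1.929

Each pᵢ ln pᵢ term (working shown to 5 dp, full precision carried): 0.1292×(-2.04639)=-0.26439, 0.1292×(-2.04639)=-0.26439, 0.1196×(-2.12360)=-0.25398, 0.1866×(-1.67879)=-0.31326, 0.1148×(-2.16456)=-0.24849, 0.1388×(-1.97472)=-0.27409, 0.1818×(-1.70485)=-0.30994.
Sum = -1.92856, so H' = 1.929.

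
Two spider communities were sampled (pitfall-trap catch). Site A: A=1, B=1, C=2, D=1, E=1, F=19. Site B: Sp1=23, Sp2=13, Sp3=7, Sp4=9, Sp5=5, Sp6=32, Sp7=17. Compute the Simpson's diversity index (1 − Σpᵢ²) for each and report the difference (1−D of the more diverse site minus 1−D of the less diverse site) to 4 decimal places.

0.3976

Site A: N=25, proportions 0.04, 0.04, 0.08, 0.04, 0.04, 0.76, giving 1−D = 0.409600 (working shown to 6 dp, full precision carried).
Site B: N=106, proportions 0.216981, 0.122642, 0.066038, 0.084906, 0.04717, 0.301887, 0.160377, giving 1−D = 0.807227.
Difference = |0.409600 − 0.807227| = 0.397627, i.e. 0.3976 to 4 decimal places.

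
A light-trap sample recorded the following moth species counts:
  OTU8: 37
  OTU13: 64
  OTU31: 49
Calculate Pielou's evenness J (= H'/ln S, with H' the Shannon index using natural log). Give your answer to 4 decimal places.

0.9777

Total N = 37+64+49 = 150, so the proportions are 0.246667, 0.426667, 0.326667 (working shown to 6 dp, full precision carried).
H' = −Σ pᵢ ln pᵢ = −((-0.345264) + (-0.363414) + (-0.365480)) = 1.074157.
With S = 3 species, ln S = 1.098612, so J = 1.074157/1.098612 = 0.977740, i.e. 0.9777 to 4 decimal places.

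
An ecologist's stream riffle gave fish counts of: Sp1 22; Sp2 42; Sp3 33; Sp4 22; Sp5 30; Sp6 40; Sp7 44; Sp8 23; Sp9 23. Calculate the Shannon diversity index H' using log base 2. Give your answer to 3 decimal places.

3.115

Total N = 22+42+33+22+30+40+44+23+23 = 279, so the proportions are 0.07885, 0.15054, 0.11828, 0.07885, 0.10753, 0.14337, 0.15771, 0.08244, 0.08244 (working shown to 5 dp, full precision carried).
Each pᵢ log₂ pᵢ term: 0.07885×(-3.66469)=-0.28897, 0.15054×(-2.73180)=-0.41124, 0.11828×(-3.07973)=-0.36427, 0.07885×(-3.66469)=-0.28897, 0.10753×(-3.21723)=-0.34594, 0.14337×(-2.80219)=-0.40175, 0.15771×(-2.66469)=-0.42024, 0.08244×(-3.60056)=-0.29682, 0.08244×(-3.60056)=-0.29682.
Sum = -3.11502, so H' = 3.115.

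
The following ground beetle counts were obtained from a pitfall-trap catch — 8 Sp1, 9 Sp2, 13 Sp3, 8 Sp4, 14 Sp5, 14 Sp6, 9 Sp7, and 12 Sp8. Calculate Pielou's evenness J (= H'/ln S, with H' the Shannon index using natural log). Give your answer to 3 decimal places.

Total N = 8+9+13+8+14+14+9+12 = 87, so the proportions are 0.09195, 0.10345, 0.14943, 0.09195, 0.16092, 0.16092, 0.10345, 0.13793 (working shown to 5 dp, full precision carried).
H' = −Σ pᵢ ln pᵢ = −((-0.21945) + (-0.23469) + (-0.28405) + (-0.21945) + (-0.29398) + (-0.29398) + (-0.23469) + (-0.27324)) = 2.05352.
With S = 8 species, ln S = 2.07944, so J = 2.05352/2.07944 = 0.98753, i.e. 0.988 to 3 decimal places.

0.988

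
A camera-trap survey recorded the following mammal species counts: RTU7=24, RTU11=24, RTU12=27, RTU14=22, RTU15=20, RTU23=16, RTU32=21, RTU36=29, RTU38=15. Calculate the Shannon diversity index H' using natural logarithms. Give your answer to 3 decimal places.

2.177

Total N = 24+24+27+22+20+16+21+29+15 = 198, so the proportions are 0.12121, 0.12121, 0.13636, 0.11111, 0.10101, 0.08081, 0.10606, 0.14646, 0.07576 (working shown to 5 dp, full precision carried).
Each pᵢ ln pᵢ term: 0.12121×(-2.11021)=-0.25578, 0.12121×(-2.11021)=-0.25578, 0.13636×(-1.99243)=-0.27170, 0.11111×(-2.19722)=-0.24414, 0.10101×(-2.29253)=-0.23157, 0.08081×(-2.51568)=-0.20329, 0.10606×(-2.24374)=-0.23797, 0.14646×(-1.92097)=-0.28135, 0.07576×(-2.58022)=-0.19547.
Sum = -2.17705, so H' = 2.177.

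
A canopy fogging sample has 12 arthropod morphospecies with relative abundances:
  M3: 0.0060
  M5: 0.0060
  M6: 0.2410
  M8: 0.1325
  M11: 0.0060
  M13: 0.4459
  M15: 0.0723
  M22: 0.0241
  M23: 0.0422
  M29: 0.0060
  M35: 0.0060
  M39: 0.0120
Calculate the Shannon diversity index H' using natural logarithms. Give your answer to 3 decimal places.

1.591

Each pᵢ ln pᵢ term (working shown to 5 dp, full precision carried): 0.006×(-5.11600)=-0.03070, 0.006×(-5.11600)=-0.03070, 0.241×(-1.42296)=-0.34293, 0.1325×(-2.02117)=-0.26781, 0.006×(-5.11600)=-0.03070, 0.4459×(-0.80766)=-0.36014, 0.0723×(-2.62693)=-0.18993, 0.0241×(-3.72554)=-0.08979, 0.0422×(-3.16534)=-0.13358, 0.006×(-5.11600)=-0.03070, 0.006×(-5.11600)=-0.03070, 0.012×(-4.42285)=-0.05307.
Sum = -1.59072, so H' = 1.591.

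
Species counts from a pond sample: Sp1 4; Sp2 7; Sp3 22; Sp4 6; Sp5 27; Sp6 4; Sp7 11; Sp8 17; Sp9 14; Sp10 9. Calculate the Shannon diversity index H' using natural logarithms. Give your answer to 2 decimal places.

2.12

Total N = 4+7+22+6+27+4+11+17+14+9 = 121, so the proportions are 0.0331, 0.0579, 0.1818, 0.0496, 0.2231, 0.0331, 0.0909, 0.1405, 0.1157, 0.0744 (working shown to 4 dp, full precision carried).
Each pᵢ ln pᵢ term: 0.0331×(-3.4095)=-0.1127, 0.0579×(-2.8499)=-0.1649, 0.1818×(-1.7047)=-0.3100, 0.0496×(-3.0040)=-0.1490, 0.2231×(-1.5000)=-0.3347, 0.0331×(-3.4095)=-0.1127, 0.0909×(-2.3979)=-0.2180, 0.1405×(-1.9626)=-0.2757, 0.1157×(-2.1567)=-0.2495, 0.0744×(-2.5986)=-0.1933.
Sum = -2.1205, so H' = 2.12.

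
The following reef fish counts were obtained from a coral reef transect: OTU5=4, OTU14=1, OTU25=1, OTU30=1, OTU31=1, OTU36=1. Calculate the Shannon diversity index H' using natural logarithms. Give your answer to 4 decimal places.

Total N = 4+1+1+1+1+1 = 9, so the proportions are 0.444444, 0.111111, 0.111111, 0.111111, 0.111111, 0.111111 (working shown to 6 dp, full precision carried).
Each pᵢ ln pᵢ term: 0.444444×(-0.810930)=-0.360413, 0.111111×(-2.197225)=-0.244136, 0.111111×(-2.197225)=-0.244136, 0.111111×(-2.197225)=-0.244136, 0.111111×(-2.197225)=-0.244136, 0.111111×(-2.197225)=-0.244136.
Sum = -1.581094, so H' = 1.5811.

1.5811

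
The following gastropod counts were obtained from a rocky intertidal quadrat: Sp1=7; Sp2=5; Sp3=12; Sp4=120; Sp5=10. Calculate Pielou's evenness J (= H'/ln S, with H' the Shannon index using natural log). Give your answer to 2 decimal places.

Total N = 7+5+12+120+10 = 154, so the proportions are 0.0455, 0.0325, 0.0779, 0.7792, 0.0649 (working shown to 4 dp, full precision carried).
H' = −Σ pᵢ ln pᵢ = −((-0.1405) + (-0.1113) + (-0.1989) + (-0.1944) + (-0.1776)) = 0.8226.
With S = 5 species, ln S = 1.6094, so J = 0.8226/1.6094 = 0.5111, i.e. 0.51 to 2 decimal places.

0.51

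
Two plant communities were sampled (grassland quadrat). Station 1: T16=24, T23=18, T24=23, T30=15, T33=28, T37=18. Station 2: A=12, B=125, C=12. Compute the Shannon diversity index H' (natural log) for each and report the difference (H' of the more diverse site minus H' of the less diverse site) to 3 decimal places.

1.217

Station 1: N=126, proportions 0.190476, 0.142857, 0.18254, 0.119048, 0.222222, 0.142857, giving H' = 1.769889 (working shown to 6 dp, full precision carried).
Station 2: N=149, proportions 0.080537, 0.838926, 0.080537, giving H' = 0.553094.
Difference = |1.769889 − 0.553094| = 1.216795, i.e. 1.217 to 3 decimal places.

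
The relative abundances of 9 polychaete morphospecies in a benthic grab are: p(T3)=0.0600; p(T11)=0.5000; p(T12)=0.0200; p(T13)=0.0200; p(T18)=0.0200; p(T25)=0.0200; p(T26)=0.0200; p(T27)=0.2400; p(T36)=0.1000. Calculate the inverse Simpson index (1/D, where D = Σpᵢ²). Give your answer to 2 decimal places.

D = 0.06² + 0.5² + 0.02² + 0.02² + 0.02² + 0.02² + 0.02² + 0.24² + 0.1² = 0.00360 + 0.25000 + 0.00040 + 0.00040 + 0.00040 + 0.00040 + 0.00040 + 0.05760 + 0.01000 = 0.32320 (working shown to 5 dp, full precision carried).
So 1/D = 3.0941, i.e. 3.09 to 2 decimal places.

3.09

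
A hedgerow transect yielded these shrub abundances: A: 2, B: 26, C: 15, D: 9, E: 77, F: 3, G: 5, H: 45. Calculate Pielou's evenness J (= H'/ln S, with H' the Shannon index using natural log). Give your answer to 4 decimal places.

0.7491

Total N = 2+26+15+9+77+3+5+45 = 182, so the proportions are 0.010989, 0.142857, 0.082418, 0.049451, 0.423077, 0.016484, 0.027473, 0.247253 (working shown to 6 dp, full precision carried).
H' = −Σ pᵢ ln pᵢ = −((-0.049570) + (-0.277987) + (-0.205711) + (-0.148687) + (-0.363931) + (-0.067671) + (-0.098752) + (-0.345497)) = 1.557806.
With S = 8 species, ln S = 2.079442, so J = 1.557806/2.079442 = 0.749147, i.e. 0.7491 to 4 decimal places.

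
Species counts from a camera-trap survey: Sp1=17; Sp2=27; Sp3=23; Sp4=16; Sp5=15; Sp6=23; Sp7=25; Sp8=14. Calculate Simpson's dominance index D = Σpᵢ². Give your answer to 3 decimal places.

0.132

Total N = 17+27+23+16+15+23+25+14 = 160, so the proportions are 0.10625, 0.16875, 0.14375, 0.1, 0.09375, 0.14375, 0.15625, 0.0875 (working shown to 5 dp, full precision carried).
D = 0.10625² + 0.16875² + 0.14375² + 0.1² + 0.09375² + 0.14375² + 0.15625² + 0.0875² = 0.01129 + 0.02848 + 0.02066 + 0.01000 + 0.00879 + 0.02066 + 0.02441 + 0.00766 = 0.13195.
To 3 decimal places, D = 0.132.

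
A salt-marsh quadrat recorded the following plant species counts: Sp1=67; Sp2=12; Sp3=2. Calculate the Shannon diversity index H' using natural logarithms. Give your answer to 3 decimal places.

Total N = 67+12+2 = 81, so the proportions are 0.82716, 0.14815, 0.02469 (working shown to 5 dp, full precision carried).
Each pᵢ ln pᵢ term: 0.82716×(-0.18976)=-0.15696, 0.14815×(-1.90954)=-0.28290, 0.02469×(-3.70130)=-0.09139.
Sum = -0.53124, so H' = 0.531.

0.531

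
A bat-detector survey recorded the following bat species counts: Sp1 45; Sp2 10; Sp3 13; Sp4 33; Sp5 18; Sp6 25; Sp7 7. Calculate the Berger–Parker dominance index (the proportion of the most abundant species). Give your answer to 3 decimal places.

Total N = 45+10+13+33+18+25+7 = 151, so the proportions are 0.29801, 0.06623, 0.08609, 0.21854, 0.11921, 0.16556, 0.04636 (working shown to 5 dp, full precision carried).
The largest proportion is 0.29801, i.e. d = 0.298 to 3 decimal places.

0.298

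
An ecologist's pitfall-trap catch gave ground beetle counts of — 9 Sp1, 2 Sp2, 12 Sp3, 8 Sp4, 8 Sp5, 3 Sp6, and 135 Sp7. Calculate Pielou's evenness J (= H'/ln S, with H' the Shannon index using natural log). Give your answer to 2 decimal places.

0.48

Total N = 9+2+12+8+8+3+135 = 177, so the proportions are 0.0508, 0.0113, 0.0678, 0.0452, 0.0452, 0.0169, 0.7627 (working shown to 4 dp, full precision carried).
H' = −Σ pᵢ ln pᵢ = −((-0.1515) + (-0.0507) + (-0.1825) + (-0.1400) + (-0.1400) + (-0.0691) + (-0.2066)) = 0.9402.
With S = 7 species, ln S = 1.9459, so J = 0.9402/1.9459 = 0.4832, i.e. 0.48 to 2 decimal places.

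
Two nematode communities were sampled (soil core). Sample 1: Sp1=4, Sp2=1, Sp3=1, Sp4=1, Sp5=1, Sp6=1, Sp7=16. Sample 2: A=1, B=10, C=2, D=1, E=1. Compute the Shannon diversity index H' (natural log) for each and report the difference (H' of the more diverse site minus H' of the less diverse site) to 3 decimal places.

0.142

Sample 1: N=25, proportions 0.16, 0.04, 0.04, 0.04, 0.04, 0.04, 0.64, giving H' = 1.22261 (working shown to 5 dp, full precision carried).
Sample 2: N=15, proportions 0.06667, 0.66667, 0.13333, 0.06667, 0.06667, giving H' = 1.08057.
Difference = |1.22261 − 1.08057| = 0.14204, i.e. 0.142 to 3 decimal places.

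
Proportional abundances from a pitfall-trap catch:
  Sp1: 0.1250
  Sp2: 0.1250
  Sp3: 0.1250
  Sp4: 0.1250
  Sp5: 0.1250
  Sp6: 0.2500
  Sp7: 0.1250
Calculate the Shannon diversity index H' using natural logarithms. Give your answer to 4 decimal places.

1.9062

Each pᵢ ln pᵢ term (working shown to 6 dp, full precision carried): 0.125×(-2.079442)=-0.259930, 0.125×(-2.079442)=-0.259930, 0.125×(-2.079442)=-0.259930, 0.125×(-2.079442)=-0.259930, 0.125×(-2.079442)=-0.259930, 0.25×(-1.386294)=-0.346574, 0.125×(-2.079442)=-0.259930.
Sum = -1.906155, so H' = 1.9062.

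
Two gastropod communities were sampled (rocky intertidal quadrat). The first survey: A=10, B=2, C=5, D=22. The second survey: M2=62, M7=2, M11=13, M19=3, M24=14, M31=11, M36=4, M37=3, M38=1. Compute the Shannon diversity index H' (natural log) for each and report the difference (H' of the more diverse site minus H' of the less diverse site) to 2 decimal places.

The first survey: N=39, proportions 0.2564, 0.0513, 0.1282, 0.5641, giving H' = 1.0876 (working shown to 4 dp, full precision carried).
The second survey: N=113, proportions 0.5487, 0.0177, 0.115, 0.0265, 0.1239, 0.0973, 0.0354, 0.0265, 0.0088, giving H' = 1.4878.
Difference = |1.0876 − 1.4878| = 0.4002, i.e. 0.40 to 2 decimal places.

0.40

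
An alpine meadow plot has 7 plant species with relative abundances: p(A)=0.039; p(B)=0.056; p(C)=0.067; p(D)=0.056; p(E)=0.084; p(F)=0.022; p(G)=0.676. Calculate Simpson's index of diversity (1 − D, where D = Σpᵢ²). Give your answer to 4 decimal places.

D = 0.039² + 0.056² + 0.067² + 0.056² + 0.084² + 0.022² + 0.676² = 0.001521 + 0.003136 + 0.004489 + 0.003136 + 0.007056 + 0.000484 + 0.456976 = 0.476798 (working shown to 6 dp, full precision carried).
So 1 − D = 0.523202, i.e. 0.5232 to 4 decimal places.

0.5232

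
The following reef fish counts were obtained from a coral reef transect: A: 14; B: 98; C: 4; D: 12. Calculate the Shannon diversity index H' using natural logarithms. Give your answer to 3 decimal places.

Total N = 14+98+4+12 = 128, so the proportions are 0.10938, 0.76562, 0.03125, 0.09375 (working shown to 5 dp, full precision carried).
Each pᵢ ln pᵢ term: 0.10938×(-2.21297)=-0.24204, 0.76562×(-0.26706)=-0.20447, 0.03125×(-3.46574)=-0.10830, 0.09375×(-2.36712)=-0.22192.
Sum = -0.77674, so H' = 0.777.

0.777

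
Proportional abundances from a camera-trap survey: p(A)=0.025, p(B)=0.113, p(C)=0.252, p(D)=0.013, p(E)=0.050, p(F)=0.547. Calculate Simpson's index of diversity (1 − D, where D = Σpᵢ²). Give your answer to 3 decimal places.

D = 0.025² + 0.113² + 0.252² + 0.013² + 0.05² + 0.547² = 0.00063 + 0.01277 + 0.06350 + 0.00017 + 0.00250 + 0.29921 = 0.37878 (working shown to 5 dp, full precision carried).
So 1 − D = 0.62122, i.e. 0.621 to 3 decimal places.

0.621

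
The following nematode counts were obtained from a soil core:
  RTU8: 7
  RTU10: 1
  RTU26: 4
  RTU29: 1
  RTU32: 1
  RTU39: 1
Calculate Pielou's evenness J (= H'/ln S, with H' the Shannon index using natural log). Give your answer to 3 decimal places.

Total N = 7+1+4+1+1+1 = 15, so the proportions are 0.46667, 0.06667, 0.26667, 0.06667, 0.06667, 0.06667 (working shown to 5 dp, full precision carried).
H' = −Σ pᵢ ln pᵢ = −((-0.35567) + (-0.18054) + (-0.35247) + (-0.18054) + (-0.18054) + (-0.18054)) = 1.43028.
With S = 6 species, ln S = 1.79176, so J = 1.43028/1.79176 = 0.79825, i.e. 0.798 to 3 decimal places.

0.798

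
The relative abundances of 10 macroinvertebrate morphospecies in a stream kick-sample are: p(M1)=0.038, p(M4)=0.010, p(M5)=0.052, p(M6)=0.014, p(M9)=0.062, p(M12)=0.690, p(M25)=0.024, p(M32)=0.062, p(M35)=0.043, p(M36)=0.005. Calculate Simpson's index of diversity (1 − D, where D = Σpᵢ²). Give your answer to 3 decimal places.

0.509

D = 0.038² + 0.01² + 0.052² + 0.014² + 0.062² + 0.69² + 0.024² + 0.062² + 0.043² + 0.005² = 0.00144 + 0.00010 + 0.00270 + 0.00020 + 0.00384 + 0.47610 + 0.00058 + 0.00384 + 0.00185 + 0.00003 = 0.49068 (working shown to 5 dp, full precision carried).
So 1 − D = 0.50932, i.e. 0.509 to 3 decimal places.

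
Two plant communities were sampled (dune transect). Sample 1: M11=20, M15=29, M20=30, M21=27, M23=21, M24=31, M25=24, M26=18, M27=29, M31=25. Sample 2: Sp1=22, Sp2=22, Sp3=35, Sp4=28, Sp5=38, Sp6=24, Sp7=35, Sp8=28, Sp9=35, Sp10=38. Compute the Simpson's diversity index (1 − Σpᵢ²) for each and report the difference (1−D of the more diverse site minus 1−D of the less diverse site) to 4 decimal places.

0.0011

Sample 1: N=254, proportions 0.07874, 0.114173, 0.11811, 0.106299, 0.082677, 0.122047, 0.094488, 0.070866, 0.114173, 0.098425, giving 1−D = 0.897111 (working shown to 6 dp, full precision carried).
Sample 2: N=305, proportions 0.072131, 0.072131, 0.114754, 0.091803, 0.12459, 0.078689, 0.114754, 0.091803, 0.114754, 0.12459, giving 1−D = 0.895996.
Difference = |0.897111 − 0.895996| = 0.001115, i.e. 0.0011 to 4 decimal places.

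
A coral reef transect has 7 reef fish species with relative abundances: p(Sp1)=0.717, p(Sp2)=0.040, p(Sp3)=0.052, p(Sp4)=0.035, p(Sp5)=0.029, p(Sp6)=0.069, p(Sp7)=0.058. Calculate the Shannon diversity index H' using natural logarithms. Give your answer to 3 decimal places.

Each pᵢ ln pᵢ term (working shown to 5 dp, full precision carried): 0.717×(-0.33268)=-0.23853, 0.04×(-3.21888)=-0.12876, 0.052×(-2.95651)=-0.15374, 0.035×(-3.35241)=-0.11733, 0.029×(-3.54046)=-0.10267, 0.069×(-2.67365)=-0.18448, 0.058×(-2.84731)=-0.16514.
Sum = -1.09066, so H' = 1.091.

1.091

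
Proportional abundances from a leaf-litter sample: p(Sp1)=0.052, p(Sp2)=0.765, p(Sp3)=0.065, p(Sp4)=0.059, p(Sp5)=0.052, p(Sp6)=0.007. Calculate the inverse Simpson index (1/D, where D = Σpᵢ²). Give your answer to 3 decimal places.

D = 0.052² + 0.765² + 0.065² + 0.059² + 0.052² + 0.007² = 0.002704 + 0.585225 + 0.004225 + 0.003481 + 0.002704 + 0.000049 = 0.598388 (working shown to 6 dp, full precision carried).
So 1/D = 1.67116, i.e. 1.671 to 3 decimal places.

1.671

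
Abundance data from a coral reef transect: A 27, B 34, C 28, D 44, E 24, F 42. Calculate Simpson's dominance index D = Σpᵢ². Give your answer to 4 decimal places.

Total N = 27+34+28+44+24+42 = 199, so the proportions are 0.135678, 0.170854, 0.140704, 0.221106, 0.120603, 0.211055 (working shown to 6 dp, full precision carried).
D = 0.135678² + 0.170854² + 0.140704² + 0.221106² + 0.120603² + 0.211055² = 0.018409 + 0.029191 + 0.019797 + 0.048888 + 0.014545 + 0.044544 = 0.175374.
To 4 decimal places, D = 0.1754.

0.1754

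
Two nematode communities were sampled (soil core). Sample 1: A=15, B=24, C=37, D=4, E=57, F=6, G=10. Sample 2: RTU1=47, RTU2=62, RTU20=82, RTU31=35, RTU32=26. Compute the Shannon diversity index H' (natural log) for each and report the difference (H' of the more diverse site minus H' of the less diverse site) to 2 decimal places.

Sample 1: N=153, proportions 0.098, 0.1569, 0.2418, 0.0261, 0.3725, 0.0392, 0.0654, giving H' = 1.6300 (working shown to 4 dp, full precision carried).
Sample 2: N=252, proportions 0.1865, 0.246, 0.3254, 0.1389, 0.1032, giving H' = 1.5321.
Difference = |1.6300 − 1.5321| = 0.0979, i.e. 0.10 to 2 decimal places.

0.10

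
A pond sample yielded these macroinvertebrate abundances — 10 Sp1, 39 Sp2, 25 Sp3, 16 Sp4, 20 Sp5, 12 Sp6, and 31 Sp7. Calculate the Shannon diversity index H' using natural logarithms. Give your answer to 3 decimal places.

1.848

Total N = 10+39+25+16+20+12+31 = 153, so the proportions are 0.06536, 0.2549, 0.1634, 0.10458, 0.13072, 0.07843, 0.20261 (working shown to 5 dp, full precision carried).
Each pᵢ ln pᵢ term: 0.06536×(-2.72785)=-0.17829, 0.2549×(-1.36688)=-0.34842, 0.1634×(-1.81156)=-0.29601, 0.10458×(-2.25785)=-0.23611, 0.13072×(-2.03471)=-0.26597, 0.07843×(-2.54553)=-0.19965, 0.20261×(-1.59645)=-0.32346.
Sum = -1.84792, so H' = 1.848.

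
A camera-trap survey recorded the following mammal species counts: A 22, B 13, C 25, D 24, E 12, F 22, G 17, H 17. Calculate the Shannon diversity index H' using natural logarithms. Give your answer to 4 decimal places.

Total N = 22+13+25+24+12+22+17+17 = 152, so the proportions are 0.144737, 0.085526, 0.164474, 0.157895, 0.078947, 0.144737, 0.111842, 0.111842 (working shown to 6 dp, full precision carried).
Each pᵢ ln pᵢ term: 0.144737×(-1.932838)=-0.279753, 0.085526×(-2.458931)=-0.210303, 0.164474×(-1.805005)=-0.296876, 0.157895×(-1.845827)=-0.291446, 0.078947×(-2.538974)=-0.200445, 0.144737×(-1.932838)=-0.279753, 0.111842×(-2.190667)=-0.245009, 0.111842×(-2.190667)=-0.245009.
Sum = -2.048594, so H' = 2.0486.

2.0486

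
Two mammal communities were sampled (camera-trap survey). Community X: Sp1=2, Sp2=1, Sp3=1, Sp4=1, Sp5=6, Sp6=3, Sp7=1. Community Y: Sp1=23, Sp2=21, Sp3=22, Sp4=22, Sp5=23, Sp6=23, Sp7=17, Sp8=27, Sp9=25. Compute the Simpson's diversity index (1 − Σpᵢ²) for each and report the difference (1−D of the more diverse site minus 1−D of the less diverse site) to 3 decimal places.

Community X: N=15, proportions 0.1333333, 0.0666667, 0.0666667, 0.0666667, 0.4, 0.2, 0.0666667, giving 1−D = 0.7644444 (working shown to 7 dp, full precision carried).
Community Y: N=203, proportions 0.1133005, 0.1034483, 0.1083744, 0.1083744, 0.1133005, 0.1133005, 0.0837438, 0.1330049, 0.1231527, giving 1−D = 0.8874275.
Difference = |0.7644444 − 0.8874275| = 0.1229831, i.e. 0.123 to 3 decimal places.

0.123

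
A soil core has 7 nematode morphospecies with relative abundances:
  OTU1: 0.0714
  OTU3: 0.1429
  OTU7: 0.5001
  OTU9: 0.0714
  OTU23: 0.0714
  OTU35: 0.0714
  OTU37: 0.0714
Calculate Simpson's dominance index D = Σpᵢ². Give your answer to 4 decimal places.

D = 0.0714² + 0.1429² + 0.5001² + 0.0714² + 0.0714² + 0.0714² + 0.0714² = 0.005098 + 0.020420 + 0.250100 + 0.005098 + 0.005098 + 0.005098 + 0.005098 = 0.296010 (working shown to 6 dp, full precision carried).
To 4 decimal places, D = 0.2960.

0.2960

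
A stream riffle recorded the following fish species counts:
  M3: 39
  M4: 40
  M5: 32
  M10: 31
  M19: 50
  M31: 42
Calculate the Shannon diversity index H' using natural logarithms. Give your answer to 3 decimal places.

1.779

Total N = 39+40+32+31+50+42 = 234, so the proportions are 0.16667, 0.17094, 0.13675, 0.13248, 0.21368, 0.17949 (working shown to 5 dp, full precision carried).
Each pᵢ ln pᵢ term: 0.16667×(-1.79176)=-0.29863, 0.17094×(-1.76644)=-0.30196, 0.13675×(-1.98959)=-0.27208, 0.13248×(-2.02133)=-0.26778, 0.21368×(-1.54330)=-0.32976, 0.17949×(-1.71765)=-0.30830.
Sum = -1.77851, so H' = 1.779.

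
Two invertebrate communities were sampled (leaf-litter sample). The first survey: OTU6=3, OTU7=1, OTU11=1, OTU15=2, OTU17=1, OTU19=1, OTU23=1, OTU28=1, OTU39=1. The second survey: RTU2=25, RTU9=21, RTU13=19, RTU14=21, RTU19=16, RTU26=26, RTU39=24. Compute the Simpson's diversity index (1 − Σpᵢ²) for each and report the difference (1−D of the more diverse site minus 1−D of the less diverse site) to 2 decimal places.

The first survey: N=12, proportions 0.25, 0.0833, 0.0833, 0.1667, 0.0833, 0.0833, 0.0833, 0.0833, 0.0833, giving 1−D = 0.8611 (working shown to 4 dp, full precision carried).
The second survey: N=152, proportions 0.1645, 0.1382, 0.125, 0.1382, 0.1053, 0.1711, 0.1579, giving 1−D = 0.8539.
Difference = |0.8611 − 0.8539| = 0.0072, i.e. 0.01 to 2 decimal places.

0.01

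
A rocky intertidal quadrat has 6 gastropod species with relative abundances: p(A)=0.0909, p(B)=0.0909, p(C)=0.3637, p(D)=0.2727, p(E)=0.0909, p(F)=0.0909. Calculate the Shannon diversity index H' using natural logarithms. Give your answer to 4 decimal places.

1.5941

Each pᵢ ln pᵢ term (working shown to 6 dp, full precision carried): 0.0909×(-2.397995)=-0.217978, 0.0909×(-2.397995)=-0.217978, 0.3637×(-1.011426)=-0.367856, 0.2727×(-1.299383)=-0.354342, 0.0909×(-2.397995)=-0.217978, 0.0909×(-2.397995)=-0.217978.
Sum = -1.594108, so H' = 1.5941.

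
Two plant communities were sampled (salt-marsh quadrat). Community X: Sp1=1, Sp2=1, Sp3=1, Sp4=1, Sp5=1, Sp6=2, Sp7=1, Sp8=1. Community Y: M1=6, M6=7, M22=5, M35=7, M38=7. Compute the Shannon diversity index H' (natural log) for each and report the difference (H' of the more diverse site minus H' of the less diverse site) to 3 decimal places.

0.442

Community X: N=9, proportions 0.11111, 0.11111, 0.11111, 0.11111, 0.11111, 0.22222, 0.11111, 0.11111, giving H' = 2.04319 (working shown to 5 dp, full precision carried).
Community Y: N=32, proportions 0.1875, 0.21875, 0.15625, 0.21875, 0.21875, giving H' = 1.60130.
Difference = |2.04319 − 1.60130| = 0.44189, i.e. 0.442 to 3 decimal places.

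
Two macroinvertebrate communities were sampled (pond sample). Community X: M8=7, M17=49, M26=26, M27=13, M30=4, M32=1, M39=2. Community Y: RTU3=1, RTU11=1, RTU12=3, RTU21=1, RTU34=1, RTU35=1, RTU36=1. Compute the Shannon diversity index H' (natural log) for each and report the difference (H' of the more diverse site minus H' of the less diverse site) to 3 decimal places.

Community X: N=102, proportions 0.06863, 0.48039, 0.2549, 0.12745, 0.03922, 0.0098, 0.01961, giving H' = 1.39647 (working shown to 5 dp, full precision carried).
Community Y: N=9, proportions 0.11111, 0.11111, 0.33333, 0.11111, 0.11111, 0.11111, 0.11111, giving H' = 1.83102.
Difference = |1.39647 − 1.83102| = 0.43455, i.e. 0.435 to 3 decimal places.

0.435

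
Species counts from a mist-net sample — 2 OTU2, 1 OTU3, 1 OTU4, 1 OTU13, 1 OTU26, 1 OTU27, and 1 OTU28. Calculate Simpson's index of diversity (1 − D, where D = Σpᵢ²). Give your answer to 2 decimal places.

Total N = 2+1+1+1+1+1+1 = 8, so the proportions are 0.25, 0.125, 0.125, 0.125, 0.125, 0.125, 0.125 (working shown to 4 dp, full precision carried).
D = 0.25² + 0.125² + 0.125² + 0.125² + 0.125² + 0.125² + 0.125² = 0.0625 + 0.0156 + 0.0156 + 0.0156 + 0.0156 + 0.0156 + 0.0156 = 0.1562.
So 1 − D = 0.8438, i.e. 0.84 to 2 decimal places.

0.84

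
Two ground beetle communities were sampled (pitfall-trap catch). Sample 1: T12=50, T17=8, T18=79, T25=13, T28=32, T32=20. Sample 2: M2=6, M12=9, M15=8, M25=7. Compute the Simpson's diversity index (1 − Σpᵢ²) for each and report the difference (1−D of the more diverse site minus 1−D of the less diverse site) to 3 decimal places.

0.001

Sample 1: N=202, proportions 0.24752, 0.0396, 0.39109, 0.06436, 0.15842, 0.09901, giving 1−D = 0.74517 (working shown to 5 dp, full precision carried).
Sample 2: N=30, proportions 0.2, 0.3, 0.26667, 0.23333, giving 1−D = 0.74444.
Difference = |0.74517 − 0.74444| = 0.00073, i.e. 0.001 to 3 decimal places.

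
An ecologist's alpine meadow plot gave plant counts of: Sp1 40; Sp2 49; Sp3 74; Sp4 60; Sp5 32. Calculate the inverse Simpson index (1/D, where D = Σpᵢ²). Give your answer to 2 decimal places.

Total N = 40+49+74+60+32 = 255, so the proportions are 0.156863, 0.192157, 0.290196, 0.235294, 0.12549 (working shown to 6 dp, full precision carried).
D = 0.156863² + 0.192157² + 0.290196² + 0.235294² + 0.12549² = 0.024606 + 0.036924 + 0.084214 + 0.055363 + 0.015748 = 0.216855.
So 1/D = 4.6114, i.e. 4.61 to 2 decimal places.

4.61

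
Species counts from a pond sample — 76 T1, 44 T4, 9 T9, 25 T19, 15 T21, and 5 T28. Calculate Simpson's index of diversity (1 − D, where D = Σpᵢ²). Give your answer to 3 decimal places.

0.714

Total N = 76+44+9+25+15+5 = 174, so the proportions are 0.43678, 0.25287, 0.05172, 0.14368, 0.08621, 0.02874 (working shown to 5 dp, full precision carried).
D = 0.43678² + 0.25287² + 0.05172² + 0.14368² + 0.08621² + 0.02874² = 0.19078 + 0.06395 + 0.00268 + 0.02064 + 0.00743 + 0.00083 = 0.28630.
So 1 − D = 0.71370, i.e. 0.714 to 3 decimal places.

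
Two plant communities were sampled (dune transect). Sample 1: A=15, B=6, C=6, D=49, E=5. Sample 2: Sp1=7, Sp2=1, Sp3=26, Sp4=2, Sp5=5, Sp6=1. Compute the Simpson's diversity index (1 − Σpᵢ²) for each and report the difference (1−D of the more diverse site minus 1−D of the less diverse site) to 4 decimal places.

Sample 1: N=81, proportions 0.185185, 0.074074, 0.074074, 0.604938, 0.061728, giving 1−D = 0.584972 (working shown to 6 dp, full precision carried).
Sample 2: N=42, proportions 0.166667, 0.02381, 0.619048, 0.047619, 0.119048, 0.02381, giving 1−D = 0.571429.
Difference = |0.584972 − 0.571429| = 0.013543, i.e. 0.0135 to 4 decimal places.

0.0135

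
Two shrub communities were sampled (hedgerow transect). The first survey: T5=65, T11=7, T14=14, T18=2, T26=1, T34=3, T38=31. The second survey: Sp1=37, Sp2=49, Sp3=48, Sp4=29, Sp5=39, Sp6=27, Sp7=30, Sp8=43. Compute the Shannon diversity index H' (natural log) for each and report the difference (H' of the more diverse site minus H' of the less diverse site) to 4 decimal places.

0.7652

The first survey: N=123, proportions 0.528455, 0.056911, 0.113821, 0.01626, 0.00813, 0.02439, 0.252033, giving H' = 1.291541 (working shown to 6 dp, full precision carried).
The second survey: N=302, proportions 0.122517, 0.162252, 0.15894, 0.096026, 0.129139, 0.089404, 0.099338, 0.142384, giving H' = 2.056763.
Difference = |1.291541 − 2.056763| = 0.765222, i.e. 0.7652 to 4 decimal places.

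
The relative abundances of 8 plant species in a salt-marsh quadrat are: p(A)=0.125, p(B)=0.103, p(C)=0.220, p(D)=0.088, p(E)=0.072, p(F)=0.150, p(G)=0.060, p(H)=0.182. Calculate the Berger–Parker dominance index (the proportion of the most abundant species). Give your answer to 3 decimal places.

0.220

The largest proportion is 0.22, i.e. d = 0.220 to 3 decimal places.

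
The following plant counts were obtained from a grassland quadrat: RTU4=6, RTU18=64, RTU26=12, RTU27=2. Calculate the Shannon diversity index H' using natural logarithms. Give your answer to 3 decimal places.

0.763

Total N = 6+64+12+2 = 84, so the proportions are 0.07143, 0.7619, 0.14286, 0.02381 (working shown to 5 dp, full precision carried).
Each pᵢ ln pᵢ term: 0.07143×(-2.63906)=-0.18850, 0.7619×(-0.27193)=-0.20719, 0.14286×(-1.94591)=-0.27799, 0.02381×(-3.73767)=-0.08899.
Sum = -0.76267, so H' = 0.763.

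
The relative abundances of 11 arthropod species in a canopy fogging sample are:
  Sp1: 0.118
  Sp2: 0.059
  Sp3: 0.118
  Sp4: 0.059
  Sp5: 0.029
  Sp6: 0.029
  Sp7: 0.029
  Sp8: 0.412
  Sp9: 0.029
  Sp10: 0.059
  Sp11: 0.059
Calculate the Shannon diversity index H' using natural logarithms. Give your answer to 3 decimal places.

1.948

Each pᵢ ln pᵢ term (working shown to 5 dp, full precision carried): 0.118×(-2.13707)=-0.25217, 0.059×(-2.83022)=-0.16698, 0.118×(-2.13707)=-0.25217, 0.059×(-2.83022)=-0.16698, 0.029×(-3.54046)=-0.10267, 0.029×(-3.54046)=-0.10267, 0.029×(-3.54046)=-0.10267, 0.412×(-0.88673)=-0.36533, 0.029×(-3.54046)=-0.10267, 0.059×(-2.83022)=-0.16698, 0.059×(-2.83022)=-0.16698.
Sum = -1.94831, so H' = 1.948.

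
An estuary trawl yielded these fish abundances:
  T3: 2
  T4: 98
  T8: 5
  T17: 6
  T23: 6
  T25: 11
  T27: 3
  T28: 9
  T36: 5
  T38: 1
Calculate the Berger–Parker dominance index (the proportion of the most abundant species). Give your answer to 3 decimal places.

0.671

Total N = 2+98+5+6+6+11+3+9+5+1 = 146, so the proportions are 0.0137, 0.67123, 0.03425, 0.0411, 0.0411, 0.07534, 0.02055, 0.06164, 0.03425, 0.00685 (working shown to 5 dp, full precision carried).
The largest proportion is 0.67123, i.e. d = 0.671 to 3 decimal places.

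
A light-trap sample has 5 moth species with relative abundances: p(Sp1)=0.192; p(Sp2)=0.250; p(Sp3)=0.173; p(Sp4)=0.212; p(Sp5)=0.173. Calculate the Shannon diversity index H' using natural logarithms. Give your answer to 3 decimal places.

1.599

Each pᵢ ln pᵢ term (working shown to 5 dp, full precision carried): 0.192×(-1.65026)=-0.31685, 0.25×(-1.38629)=-0.34657, 0.173×(-1.75446)=-0.30352, 0.212×(-1.55117)=-0.32885, 0.173×(-1.75446)=-0.30352.
Sum = -1.59932, so H' = 1.599.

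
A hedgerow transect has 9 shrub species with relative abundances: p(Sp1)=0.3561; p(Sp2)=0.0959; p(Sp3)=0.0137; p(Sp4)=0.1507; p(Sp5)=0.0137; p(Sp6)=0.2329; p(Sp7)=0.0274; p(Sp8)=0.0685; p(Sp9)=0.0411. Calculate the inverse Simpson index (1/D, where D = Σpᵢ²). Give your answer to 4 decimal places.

D = 0.3561² + 0.0959² + 0.0137² + 0.1507² + 0.0137² + 0.2329² + 0.0274² + 0.0685² + 0.0411² = 0.12680721 + 0.00919681 + 0.00018769 + 0.02271049 + 0.00018769 + 0.05424241 + 0.00075076 + 0.00469225 + 0.00168921 = 0.22046452 (working shown to 8 dp, full precision carried).
So 1/D = 4.535877, i.e. 4.5359 to 4 decimal places.

4.5359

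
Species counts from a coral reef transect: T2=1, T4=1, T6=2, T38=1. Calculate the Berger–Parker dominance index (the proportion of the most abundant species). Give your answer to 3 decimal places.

Total N = 1+1+2+1 = 5, so the proportions are 0.2, 0.2, 0.4, 0.2 (working shown to 5 dp, full precision carried).
The largest proportion is 0.4, i.e. d = 0.400 to 3 decimal places.

0.400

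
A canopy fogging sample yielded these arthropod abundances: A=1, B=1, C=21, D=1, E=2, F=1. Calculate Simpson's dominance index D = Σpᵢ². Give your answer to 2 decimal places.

Total N = 1+1+21+1+2+1 = 27, so the proportions are 0.037, 0.037, 0.7778, 0.037, 0.0741, 0.037 (working shown to 4 dp, full precision carried).
D = 0.037² + 0.037² + 0.7778² + 0.037² + 0.0741² + 0.037² = 0.0014 + 0.0014 + 0.6049 + 0.0014 + 0.0055 + 0.0014 = 0.6159.
To 2 decimal places, D = 0.62.

0.62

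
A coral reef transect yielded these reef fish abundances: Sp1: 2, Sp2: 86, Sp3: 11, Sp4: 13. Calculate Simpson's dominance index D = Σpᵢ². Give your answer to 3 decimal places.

Total N = 2+86+11+13 = 112, so the proportions are 0.01786, 0.76786, 0.09821, 0.11607 (working shown to 5 dp, full precision carried).
D = 0.01786² + 0.76786² + 0.09821² + 0.11607² = 0.00032 + 0.58960 + 0.00965 + 0.01347 = 0.61304.
To 3 decimal places, D = 0.613.

0.613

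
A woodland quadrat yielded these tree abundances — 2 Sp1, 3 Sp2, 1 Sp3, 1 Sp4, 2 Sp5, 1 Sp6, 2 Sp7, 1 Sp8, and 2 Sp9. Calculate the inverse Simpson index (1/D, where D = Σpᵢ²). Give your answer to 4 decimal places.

Total N = 2+3+1+1+2+1+2+1+2 = 15, so the proportions are 0.13333333, 0.2, 0.06666667, 0.06666667, 0.13333333, 0.06666667, 0.13333333, 0.06666667, 0.13333333 (working shown to 8 dp, full precision carried).
D = 0.13333333² + 0.2² + 0.06666667² + 0.06666667² + 0.13333333² + 0.06666667² + 0.13333333² + 0.06666667² + 0.13333333² = 0.01777778 + 0.04000000 + 0.00444444 + 0.00444444 + 0.01777778 + 0.00444444 + 0.01777778 + 0.00444444 + 0.01777778 = 0.12888889.
So 1/D = 7.758621, i.e. 7.7586 to 4 decimal places.

7.7586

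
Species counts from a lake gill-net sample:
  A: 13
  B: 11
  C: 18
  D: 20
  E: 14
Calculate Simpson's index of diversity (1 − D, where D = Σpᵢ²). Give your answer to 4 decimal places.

0.7905

Total N = 13+11+18+20+14 = 76, so the proportions are 0.171053, 0.144737, 0.236842, 0.263158, 0.184211 (working shown to 6 dp, full precision carried).
D = 0.171053² + 0.144737² + 0.236842² + 0.263158² + 0.184211² = 0.029259 + 0.020949 + 0.056094 + 0.069252 + 0.033934 = 0.209488.
So 1 − D = 0.790512, i.e. 0.7905 to 4 decimal places.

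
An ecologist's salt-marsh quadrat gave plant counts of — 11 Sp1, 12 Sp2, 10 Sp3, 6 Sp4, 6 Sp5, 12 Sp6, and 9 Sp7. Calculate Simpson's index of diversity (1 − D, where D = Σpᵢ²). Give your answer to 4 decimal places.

0.8480

Total N = 11+12+10+6+6+12+9 = 66, so the proportions are 0.166667, 0.181818, 0.151515, 0.090909, 0.090909, 0.181818, 0.136364 (working shown to 6 dp, full precision carried).
D = 0.166667² + 0.181818² + 0.151515² + 0.090909² + 0.090909² + 0.181818² + 0.136364² = 0.027778 + 0.033058 + 0.022957 + 0.008264 + 0.008264 + 0.033058 + 0.018595 = 0.151974.
So 1 − D = 0.848026, i.e. 0.8480 to 4 decimal places.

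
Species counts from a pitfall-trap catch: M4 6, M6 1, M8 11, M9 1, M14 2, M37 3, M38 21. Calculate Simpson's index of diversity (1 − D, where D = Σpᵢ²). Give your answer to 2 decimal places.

Total N = 6+1+11+1+2+3+21 = 45, so the proportions are 0.1333, 0.0222, 0.2444, 0.0222, 0.0444, 0.0667, 0.4667 (working shown to 4 dp, full precision carried).
D = 0.1333² + 0.0222² + 0.2444² + 0.0222² + 0.0444² + 0.0667² + 0.4667² = 0.0178 + 0.0005 + 0.0598 + 0.0005 + 0.0020 + 0.0044 + 0.2178 = 0.3027.
So 1 − D = 0.6973, i.e. 0.70 to 2 decimal places.

0.70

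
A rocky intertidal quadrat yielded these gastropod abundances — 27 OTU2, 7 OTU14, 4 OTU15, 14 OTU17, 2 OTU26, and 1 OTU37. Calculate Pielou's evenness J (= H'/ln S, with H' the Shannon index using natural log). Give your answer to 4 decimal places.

Total N = 27+7+4+14+2+1 = 55, so the proportions are 0.490909, 0.127273, 0.072727, 0.254545, 0.036364, 0.018182 (working shown to 6 dp, full precision carried).
H' = −Σ pᵢ ln pᵢ = −((-0.349280) + (-0.262363) + (-0.190621) + (-0.348288) + (-0.120516) + (-0.072861)) = 1.343929.
With S = 6 species, ln S = 1.791759, so J = 1.343929/1.791759 = 0.750061, i.e. 0.7501 to 4 decimal places.

0.7501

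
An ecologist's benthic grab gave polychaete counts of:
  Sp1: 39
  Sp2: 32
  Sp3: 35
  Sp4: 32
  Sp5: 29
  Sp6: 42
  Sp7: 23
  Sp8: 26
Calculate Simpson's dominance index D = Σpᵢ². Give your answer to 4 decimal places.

Total N = 39+32+35+32+29+42+23+26 = 258, so the proportions are 0.151163, 0.124031, 0.135659, 0.124031, 0.112403, 0.162791, 0.089147, 0.100775 (working shown to 6 dp, full precision carried).
D = 0.151163² + 0.124031² + 0.135659² + 0.124031² + 0.112403² + 0.162791² + 0.089147² + 0.100775² = 0.022850 + 0.015384 + 0.018403 + 0.015384 + 0.012634 + 0.026501 + 0.007947 + 0.010156 = 0.129259.
To 4 decimal places, D = 0.1293.

0.1293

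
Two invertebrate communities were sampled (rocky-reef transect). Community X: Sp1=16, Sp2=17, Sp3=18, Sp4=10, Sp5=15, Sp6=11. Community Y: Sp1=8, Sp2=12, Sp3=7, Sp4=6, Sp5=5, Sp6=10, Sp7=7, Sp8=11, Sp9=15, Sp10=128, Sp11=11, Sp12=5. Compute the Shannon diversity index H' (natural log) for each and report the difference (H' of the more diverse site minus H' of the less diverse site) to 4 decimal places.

0.0780

Community X: N=87, proportions 0.183908, 0.195402, 0.206897, 0.114943, 0.172414, 0.126437, giving H' = 1.769630 (working shown to 6 dp, full precision carried).
Community Y: N=225, proportions 0.035556, 0.053333, 0.031111, 0.026667, 0.022222, 0.044444, 0.031111, 0.048889, 0.066667, 0.568889, 0.048889, 0.022222, giving H' = 1.691646.
Difference = |1.769630 − 1.691646| = 0.077984, i.e. 0.0780 to 4 decimal places.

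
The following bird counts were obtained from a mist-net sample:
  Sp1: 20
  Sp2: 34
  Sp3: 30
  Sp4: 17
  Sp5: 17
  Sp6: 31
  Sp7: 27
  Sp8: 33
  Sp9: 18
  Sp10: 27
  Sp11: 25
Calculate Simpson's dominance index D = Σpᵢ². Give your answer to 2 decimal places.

Total N = 20+34+30+17+17+31+27+33+18+27+25 = 279, so the proportions are 0.0717, 0.1219, 0.1075, 0.0609, 0.0609, 0.1111, 0.0968, 0.1183, 0.0645, 0.0968, 0.0896 (working shown to 4 dp, full precision carried).
D = 0.0717² + 0.1219² + 0.1075² + 0.0609² + 0.0609² + 0.1111² + 0.0968² + 0.1183² + 0.0645² + 0.0968² + 0.0896² = 0.0051 + 0.0149 + 0.0116 + 0.0037 + 0.0037 + 0.0123 + 0.0094 + 0.0140 + 0.0042 + 0.0094 + 0.0080 = 0.0962.
To 2 decimal places, D = 0.10.

0.10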